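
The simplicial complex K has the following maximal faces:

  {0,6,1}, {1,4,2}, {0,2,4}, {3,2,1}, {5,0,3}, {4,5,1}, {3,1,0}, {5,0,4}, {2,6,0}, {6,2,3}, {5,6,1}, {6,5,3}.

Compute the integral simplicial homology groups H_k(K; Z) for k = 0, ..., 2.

H_0 ≅ Z,  H_1 ≅ Z/2,  H_2 = 0.

K has 7 vertices, 18 edges, 12 triangles.
rank ∂_0 = 0, rank ∂_1 = 6 ⇒ b_0 = 7 − 0 − 6 = 1; all invariant factors of ∂_1 are 1 so no torsion. So H_0 = Z.
rank ∂_1 = 6, rank ∂_2 = 12 ⇒ b_1 = 18 − 6 − 12 = 0; ∂_2 has invariant factor(s) [2] giving torsion. So H_1 = Z/2.
rank ∂_2 = 12, rank ∂_3 = 0 ⇒ b_2 = 12 − 12 − 0 = 0. So H_2 = 0.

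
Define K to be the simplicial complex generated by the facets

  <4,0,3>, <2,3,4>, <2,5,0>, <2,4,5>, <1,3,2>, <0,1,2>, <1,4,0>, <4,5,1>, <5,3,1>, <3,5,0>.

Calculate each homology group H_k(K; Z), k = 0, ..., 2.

Take the total order 0 < 1 < 2 < 3 < 4 < 5 on the vertex set. Then K (dimension 2) consists of the simplices:

  0-simplices (6): [0], [1], [2], [3], [4], [5]
  1-simplices (15): [0,1], [0,2], [0,3], [0,4], [0,5], [1,2], [1,3], [1,4], [1,5], [2,3], [2,4], [2,5], [3,4], [3,5], [4,5]
  2-simplices (10): [0,1,2], [0,1,4], [0,2,5], [0,3,4], [0,3,5], [1,2,3], [1,3,5], [1,4,5], [2,3,4], [2,4,5]

Hence C_0 ≅ Z^6, C_1 ≅ Z^15, C_2 ≅ Z^10.

∂_1: C_1 → C_0 is given by ∂[p,q] = [q] − [p]. For instance
  ∂[4,5] = [5] − [4].
As a 6×15 matrix over Z this has rank 5, with invariant factors (1,1,1,1,1).

∂_2: C_2 → C_1 acts by ∂[p,q,r] = [q,r] − [p,r] + [p,q]. For instance
  ∂[2,3,4] = [3,4] − [2,4] + [2,3],
  ∂[1,2,3] = [2,3] − [1,3] + [1,2].
This gives a 15×10 integer matrix of rank 10; reducing to Smith normal form yields diagonal entries (1,1,1,1,1,1,1,1,1,2).

From H_k ≅ ker(∂_k) / im(∂_{k+1}) we obtain:

  H_0: rank C_0 − rank ∂_1 = 6 − 5 = 1, and the invariant factors of ∂_1 are all 1, so H_0 ≅ Z.
  H_1: rank ker ∂_1 − rank ∂_2 = (15 − 5) − 10 = 0, and ∂_2 has invariant factor 2 > 1, so H_1 ≅ Z_2.
  H_2: rank ker ∂_2 − rank ∂_3 = (10 − 10) − 0 = 0, and there is no ∂_3, so H_2 ≅ 0.

H_0 = Z,  H_1 = Z_2,  H_2 = 0.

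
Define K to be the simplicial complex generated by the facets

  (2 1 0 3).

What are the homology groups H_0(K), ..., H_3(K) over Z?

Take the total order 0 < 1 < 2 < 3 on the vertex set. Then K (dimension 3) consists of the simplices:

  0-simplices (4): [0], [1], [2], [3]
  1-simplices (6): [0,1], [0,2], [0,3], [1,2], [1,3], [2,3]
  2-simplices (4): [0,1,2], [0,1,3], [0,2,3], [1,2,3]
  3-simplices (1): [0,1,2,3]

Hence C_0 ≅ Z^4, C_1 ≅ Z^6, C_2 ≅ Z^4, C_3 ≅ Z^1.

The boundary map ∂_1: C_1 → C_0 maps an edge to its endpoints' difference, ∂[p,q] = q − p. For instance
  ∂[0,3] = [3] − [0].
This gives a 4×6 integer matrix of rank 3; reducing to Smith normal form yields diagonal entries (1,1,1).

Boundary ∂_2: C_2 → C_1 sends each 2-simplex [p,q,r] to [q,r] − [p,r] + [p,q]. For instance
  ∂[0,2,3] = [2,3] − [0,3] + [0,2],
  ∂[0,1,3] = [1,3] − [0,3] + [0,1].
The 6×4 boundary matrix has rank 3 and Smith normal form diag(1,1,1).

Boundary ∂_3: C_3 → C_2 sends each 3-simplex σ to the alternating sum Σ_i (−1)^i (σ with its i-th vertex removed). For instance
  ∂[0,1,2,3] = [1,2,3] − [0,2,3] + [0,1,3] − [0,1,2].
As a 4×1 matrix over Z this has rank 1, with invariant factors (1).

Now H_k = ker ∂_k / im ∂_{k+1}, so:

  H_0: rank C_0 − rank ∂_1 = 4 − 3 = 1, and the invariant factors of ∂_1 are all 1, so H_0 ≅ Z.
  H_1: rank ker ∂_1 − rank ∂_2 = (6 − 3) − 3 = 0, and the invariant factors of ∂_2 are all 1, so H_1 ≅ 0.
  H_2: rank ker ∂_2 − rank ∂_3 = (4 − 3) − 1 = 0, and the invariant factors of ∂_3 are all 1, so H_2 ≅ 0.
  H_3: rank ker ∂_3 − rank ∂_4 = (1 − 1) − 0 = 0, and there is no ∂_4, so H_3 ≅ 0.

As a check, the Euler characteristic is 4 − 6 + 4 − 1 = 1, which agrees with 1 − 0 + 0 − 0 = 1.

H_0 = Z,  H_1 = 0,  H_2 = 0,  H_3 = 0.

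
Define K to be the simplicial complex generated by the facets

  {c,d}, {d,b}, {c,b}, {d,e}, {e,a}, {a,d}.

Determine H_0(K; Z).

H_0 = Z.

K has 5 vertices, 6 edges.
rank ∂_0 = 0, rank ∂_1 = 4 ⇒ b_0 = 5 − 0 − 4 = 1; all invariant factors of ∂_1 are 1 so no torsion. So H_0 ≅ Z.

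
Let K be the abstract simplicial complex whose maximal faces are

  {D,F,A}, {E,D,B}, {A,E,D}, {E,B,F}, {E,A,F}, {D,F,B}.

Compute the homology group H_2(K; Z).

H_2 = Z.

Take the total order A < B < D < E < F on the vertex set. Then K (dimension 2) consists of the simplices:

  0-simplices (5): A, B, D, E, F
  1-simplices (9): AD, AE, AF, BD, BE, BF, DE, DF, EF
  2-simplices (6): ADE, ADF, AEF, BDE, BDF, BEF

so the chain groups are C_0 ≅ Z^5, C_1 ≅ Z^9, C_2 ≅ Z^6.

The boundary map ∂_1: C_1 → C_0 sends each edge [p,q] (with p < q) to q − p. For instance
  ∂AF = F − A.
This gives a 5×9 integer matrix of rank 4; reducing to Smith normal form yields diagonal entries (1,1,1,1).

∂_2: C_2 → C_1 maps a triangle to the signed sum of its edges. For instance
  ∂BDE = DE − BE + BD,
  ∂AEF = EF − AF + AE.
This gives a 9×6 integer matrix of rank 5; reducing to Smith normal form yields diagonal entries (1,1,1,1,1).

Now H_k = ker ∂_k / im ∂_{k+1}, so:

  H_2: rank ker ∂_2 − rank ∂_3 = (6 − 5) − 0 = 1, and there is no ∂_3, so H_2 ≅ Z.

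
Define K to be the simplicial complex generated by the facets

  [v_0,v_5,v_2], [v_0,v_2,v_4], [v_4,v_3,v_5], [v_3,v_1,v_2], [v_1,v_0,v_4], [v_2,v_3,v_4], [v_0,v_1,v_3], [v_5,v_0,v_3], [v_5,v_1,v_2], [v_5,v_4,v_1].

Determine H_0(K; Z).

Fix the vertex order v_0 < v_1 < v_2 < v_3 < v_4 < v_5 and write every simplex with vertices in increasing order. Then dim K = 2 and the simplices of K are:

  0-simplices (6): [v_0], [v_1], [v_2], [v_3], [v_4], [v_5]
  1-simplices (15): (15 of them)
  2-simplices (10): [v_0,v_1,v_3], [v_0,v_1,v_4], [v_0,v_2,v_4], [v_0,v_2,v_5], [v_0,v_3,v_5], [v_1,v_2,v_3], [v_1,v_2,v_5], [v_1,v_4,v_5], [v_2,v_3,v_4], [v_3,v_4,v_5]

giving chain groups C_0 ≅ Z^6, C_1 ≅ Z^15, C_2 ≅ Z^10.

Boundary ∂_1: C_1 → C_0 maps an edge to its endpoints' difference, ∂[p,q] = q − p. For instance
  ∂[v_0,v_1] = [v_1] − [v_0].
This gives a 6×15 integer matrix of rank 5; reducing to Smith normal form yields diagonal entries (1,1,1,1,1).

∂_2: C_2 → C_1 sends each 2-simplex [p,q,r] to [q,r] − [p,r] + [p,q]. For instance
  ∂[v_0,v_2,v_5] = [v_2,v_5] − [v_0,v_5] + [v_0,v_2],
  ∂[v_2,v_3,v_4] = [v_3,v_4] − [v_2,v_4] + [v_2,v_3].
This gives a 15×10 integer matrix of rank 10; reducing to Smith normal form yields diagonal entries (1,1,1,1,1,1,1,1,1,2).

Computing H_k = (kernel of ∂_k) / (image of ∂_{k+1}):

  H_0: rank C_0 − rank ∂_1 = 6 − 5 = 1, and the invariant factors of ∂_1 are all 1, so H_0 ≅ Z.

H_0 ≅ Z.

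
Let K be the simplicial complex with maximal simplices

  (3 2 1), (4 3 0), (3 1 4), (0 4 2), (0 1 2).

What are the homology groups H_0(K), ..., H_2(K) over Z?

We work with the vertex ordering 0 < 1 < 2 < 3 < 4. The simplices of K, each written with vertices in increasing order, are:

  0-simplices (5): [0], [1], [2], [3], [4]
  1-simplices (10): [0,1], [0,2], [0,3], [0,4], [1,2], [1,3], [1,4], [2,3], [2,4], [3,4]
  2-simplices (5): [0,1,2], [0,2,4], [0,3,4], [1,2,3], [1,3,4]

so the chain groups are C_0 ≅ Z^5, C_1 ≅ Z^10, C_2 ≅ Z^5.

∂_1: C_1 → C_0 maps an edge to its endpoints' difference, ∂[p,q] = q − p. For instance
  ∂[0,2] = [2] − [0].
The resulting 5×10 matrix has rank 4, and its Smith normal form has invariant factors (1,1,1,1).

The boundary map ∂_2: C_2 → C_1 maps a triangle to the signed sum of its edges. For instance
  ∂[1,3,4] = [3,4] − [1,4] + [1,3],
  ∂[1,2,3] = [2,3] − [1,3] + [1,2].
The 10×5 boundary matrix has rank 5 and Smith normal form diag(1,1,1,1,1).

From H_k ≅ ker(∂_k) / im(∂_{k+1}) we obtain:

  H_0: rank C_0 − rank ∂_1 = 5 − 4 = 1, and the invariant factors of ∂_1 are all 1, so H_0 = Z.
  H_1: rank ker ∂_1 − rank ∂_2 = (10 − 4) − 5 = 1, and the invariant factors of ∂_2 are all 1, so H_1 = Z.
  H_2: rank ker ∂_2 − rank ∂_3 = (5 − 5) − 0 = 0, and there is no ∂_3, so H_2 = 0.

As a check, the Euler characteristic is 5 − 10 + 5 = 0, which agrees with 1 − 1 + 0 = 0.

H_0 = Z,  H_1 = Z,  H_2 = 0.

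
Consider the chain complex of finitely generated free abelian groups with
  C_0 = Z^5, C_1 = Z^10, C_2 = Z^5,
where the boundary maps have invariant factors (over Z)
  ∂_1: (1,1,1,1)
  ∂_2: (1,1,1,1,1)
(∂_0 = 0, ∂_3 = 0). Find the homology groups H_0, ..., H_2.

H_0: b_0 = 5 − 0 − 4 = 1; torsion from ∂_1 factors > 1: none. So H_0 = Z.
H_1: b_1 = 10 − 4 − 5 = 1; torsion from ∂_2 factors > 1: none. So H_1 = Z.
H_2: b_2 = 5 − 5 − 0 = 0; torsion from ∂_3 factors > 1: none. So H_2 = 0.

H_0 = Z,  H_1 = Z,  H_2 = 0.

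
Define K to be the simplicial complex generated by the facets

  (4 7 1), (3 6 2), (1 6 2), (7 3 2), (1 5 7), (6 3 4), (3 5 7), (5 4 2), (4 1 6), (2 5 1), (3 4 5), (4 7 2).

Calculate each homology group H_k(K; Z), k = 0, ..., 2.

Fix the vertex order 1 < 2 < 3 < 4 < 5 < 6 < 7 and write every simplex with vertices in increasing order. Then dim K = 2 and the simplices of K are:

  0-simplices (7): [1], [2], [3], [4], [5], [6], [7]
  1-simplices (18): [1,2], [1,4], [1,5], [1,6], [1,7], [2,3], [2,4], [2,5], [2,6], [2,7], [3,4], [3,5], [3,6], [3,7], [4,5], [4,6], [4,7], [5,7]
  2-simplices (12): [1,2,5], [1,2,6], [1,4,6], [1,4,7], [1,5,7], [2,3,6], [2,3,7], [2,4,5], [2,4,7], [3,4,5], [3,4,6], [3,5,7]

Hence C_0 ≅ Z^7, C_1 ≅ Z^18, C_2 ≅ Z^12.

Boundary ∂_1: C_1 → C_0 maps an edge to its endpoints' difference, ∂[p,q] = q − p.
The 7×18 boundary matrix has rank 6 and Smith normal form diag(1,1,1,1,1,1).

The boundary map ∂_2: C_2 → C_1 maps a triangle to the signed sum of its edges. For instance
  ∂[2,4,7] = [4,7] − [2,7] + [2,4],
  ∂[1,4,6] = [4,6] − [1,6] + [1,4].
This gives a 18×12 integer matrix of rank 12; reducing to Smith normal form yields diagonal entries (1,1,1,1,1,1,1,1,1,1,1,2).

Now H_k = ker ∂_k / im ∂_{k+1}, so:

  H_0: rank C_0 − rank ∂_1 = 7 − 6 = 1, and the invariant factors of ∂_1 are all 1, so H_0 = Z.
  H_1: rank ker ∂_1 − rank ∂_2 = (18 − 6) − 12 = 0, and ∂_2 has invariant factor 2 > 1, so H_1 = Z/2.
  H_2: rank ker ∂_2 − rank ∂_3 = (12 − 12) − 0 = 0, and there is no ∂_3, so H_2 = 0.

(K is a triangulation of the real projective plane RP^2.)

H_0 ≅ Z,  H_1 ≅ Z/2,  H_2 = 0.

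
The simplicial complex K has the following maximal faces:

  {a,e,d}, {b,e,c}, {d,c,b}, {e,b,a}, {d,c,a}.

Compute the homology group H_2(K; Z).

H_2 ≅ 0.

We work with the vertex ordering a < b < c < d < e. The simplices of K, each written with vertices in increasing order, are:

  0-simplices (5): a, b, c, d, e
  1-simplices (10): ab, ac, ad, ae, bc, bd, be, cd, ce, de
  2-simplices (5): abe, acd, ade, bcd, bce

giving chain groups C_0 ≅ Z^5, C_1 ≅ Z^10, C_2 ≅ Z^5.

∂_1: C_1 → C_0 sends each edge [p,q] (with p < q) to q − p.
This gives a 5×10 integer matrix of rank 4; reducing to Smith normal form yields diagonal entries (1,1,1,1).

The boundary map ∂_2: C_2 → C_1 maps a triangle to the signed sum of its edges. For instance
  ∂abe = be − ae + ab,
  ∂bcd = cd − bd + bc.
The 10×5 boundary matrix has rank 5 and Smith normal form diag(1,1,1,1,1).

Now H_k = ker ∂_k / im ∂_{k+1}, so:

  H_2: rank ker ∂_2 − rank ∂_3 = (5 − 5) − 0 = 0, and there is no ∂_3, so H_2 ≅ 0.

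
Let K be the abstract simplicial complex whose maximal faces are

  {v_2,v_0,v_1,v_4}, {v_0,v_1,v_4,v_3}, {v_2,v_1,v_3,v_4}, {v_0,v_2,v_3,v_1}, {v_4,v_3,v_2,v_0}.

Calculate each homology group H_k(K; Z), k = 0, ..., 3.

H_0 = Z,  H_1 = 0,  H_2 = 0,  H_3 = Z.

We work with the vertex ordering v_0 < v_1 < v_2 < v_3 < v_4. The simplices of K, each written with vertices in increasing order, are:

  0-simplices (5): [v_0], [v_1], [v_2], [v_3], [v_4]
  1-simplices (10): [v_0,v_1], [v_0,v_2], [v_0,v_3], [v_0,v_4], [v_1,v_2], [v_1,v_3], [v_1,v_4], [v_2,v_3], [v_2,v_4], [v_3,v_4]
  2-simplices (10): [v_0,v_1,v_2], [v_0,v_1,v_3], [v_0,v_1,v_4], [v_0,v_2,v_3], [v_0,v_2,v_4], [v_0,v_3,v_4], [v_1,v_2,v_3], [v_1,v_2,v_4], [v_1,v_3,v_4], [v_2,v_3,v_4]
  3-simplices (5): [v_0,v_1,v_2,v_3], [v_0,v_1,v_2,v_4], [v_0,v_1,v_3,v_4], [v_0,v_2,v_3,v_4], [v_1,v_2,v_3,v_4]

giving chain groups C_0 ≅ Z^5, C_1 ≅ Z^10, C_2 ≅ Z^10, C_3 ≅ Z^5.

∂_1: C_1 → C_0 maps an edge to its endpoints' difference, ∂[p,q] = q − p. For instance
  ∂[v_2,v_4] = [v_4] − [v_2].
The resulting 5×10 matrix has rank 4, and its Smith normal form has invariant factors (1,1,1,1).

Boundary ∂_2: C_2 → C_1 sends each 2-simplex [p,q,r] to [q,r] − [p,r] + [p,q]. For instance
  ∂[v_0,v_3,v_4] = [v_3,v_4] − [v_0,v_4] + [v_0,v_3],
  ∂[v_0,v_2,v_3] = [v_2,v_3] − [v_0,v_3] + [v_0,v_2].
This gives a 10×10 integer matrix of rank 6; reducing to Smith normal form yields diagonal entries (1,1,1,1,1,1).

Boundary ∂_3: C_3 → C_2 sends each 3-simplex σ to the alternating sum Σ_i (−1)^i (σ with its i-th vertex removed). For instance
  ∂[v_0,v_2,v_3,v_4] = [v_2,v_3,v_4] − [v_0,v_3,v_4] + [v_0,v_2,v_4] − [v_0,v_2,v_3],
  ∂[v_1,v_2,v_3,v_4] = [v_2,v_3,v_4] − [v_1,v_3,v_4] + [v_1,v_2,v_4] − [v_1,v_2,v_3].
The 10×5 boundary matrix has rank 4 and Smith normal form diag(1,1,1,1).

Computing H_k = (kernel of ∂_k) / (image of ∂_{k+1}):

  H_0: rank C_0 − rank ∂_1 = 5 − 4 = 1, and the invariant factors of ∂_1 are all 1, so H_0 ≅ Z.
  H_1: rank ker ∂_1 − rank ∂_2 = (10 − 4) − 6 = 0, and the invariant factors of ∂_2 are all 1, so H_1 ≅ 0.
  H_2: rank ker ∂_2 − rank ∂_3 = (10 − 6) − 4 = 0, and the invariant factors of ∂_3 are all 1, so H_2 ≅ 0.
  H_3: rank ker ∂_3 − rank ∂_4 = (5 − 4) − 0 = 1, and there is no ∂_4, so H_3 ≅ Z.

(K is a triangulation of the 3-sphere S^3.)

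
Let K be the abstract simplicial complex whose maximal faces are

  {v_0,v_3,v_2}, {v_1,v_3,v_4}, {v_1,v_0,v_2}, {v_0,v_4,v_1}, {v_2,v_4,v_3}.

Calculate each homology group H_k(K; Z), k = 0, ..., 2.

Fix the vertex order v_0 < v_1 < v_2 < v_3 < v_4 and write every simplex with vertices in increasing order. Then dim K = 2 and the simplices of K are:

  0-simplices (5): [v_0], [v_1], [v_2], [v_3], [v_4]
  1-simplices (10): [v_0,v_1], [v_0,v_2], [v_0,v_3], [v_0,v_4], [v_1,v_2], [v_1,v_3], [v_1,v_4], [v_2,v_3], [v_2,v_4], [v_3,v_4]
  2-simplices (5): [v_0,v_1,v_2], [v_0,v_1,v_4], [v_0,v_2,v_3], [v_1,v_3,v_4], [v_2,v_3,v_4]

so the chain groups are C_0 ≅ Z^5, C_1 ≅ Z^10, C_2 ≅ Z^5.

The boundary map ∂_1: C_1 → C_0 sends each edge [p,q] (with p < q) to q − p. For instance
  ∂[v_2,v_4] = [v_4] − [v_2].
The 5×10 boundary matrix has rank 4 and Smith normal form diag(1,1,1,1).

Boundary ∂_2: C_2 → C_1 sends each 2-simplex [p,q,r] to [q,r] − [p,r] + [p,q]. For instance
  ∂[v_1,v_3,v_4] = [v_3,v_4] − [v_1,v_4] + [v_1,v_3],
  ∂[v_0,v_1,v_2] = [v_1,v_2] − [v_0,v_2] + [v_0,v_1].
The 10×5 boundary matrix has rank 5 and Smith normal form diag(1,1,1,1,1).

Reading off H_k = ker ∂_k / im ∂_{k+1}:

  H_0: rank C_0 − rank ∂_1 = 5 − 4 = 1, and the invariant factors of ∂_1 are all 1, so H_0 ≅ Z.
  H_1: rank ker ∂_1 − rank ∂_2 = (10 − 4) − 5 = 1, and the invariant factors of ∂_2 are all 1, so H_1 ≅ Z.
  H_2: rank ker ∂_2 − rank ∂_3 = (5 − 5) − 0 = 0, and there is no ∂_3, so H_2 ≅ 0.

As a check, the Euler characteristic is 5 − 10 + 5 = 0, which agrees with 1 − 1 + 0 = 0.

H_0 ≅ Z,  H_1 ≅ Z,  H_2 = 0.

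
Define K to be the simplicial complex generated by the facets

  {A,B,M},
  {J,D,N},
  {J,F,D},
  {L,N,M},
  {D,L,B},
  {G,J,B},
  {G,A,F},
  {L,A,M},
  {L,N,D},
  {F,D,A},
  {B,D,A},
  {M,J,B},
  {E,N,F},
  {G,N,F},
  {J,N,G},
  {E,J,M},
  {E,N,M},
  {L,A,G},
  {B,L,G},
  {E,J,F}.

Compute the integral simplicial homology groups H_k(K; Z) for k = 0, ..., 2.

Order the vertices as A < B < D < E < F < G < J < L < M < N. Listing each simplex with vertices in this order, K has dimension 2 with simplices:

  0-simplices (10): A, B, D, E, F, G, J, L, M, N
  1-simplices (30): AB, AD, AF, AG, AL, AM, BD, BG, BJ, BL, BM, DF, DJ, DL, DN, EF, EJ, EM, EN, FG, FJ, FN, GJ, GL, GN, JM, JN, LM, LN, MN
  2-simplices (20): ABD, ABM, ADF, AFG, AGL, ALM, BDL, BGJ, BGL, BJM, DFJ, DJN, DLN, EFJ, EFN, EJM, EMN, FGN, GJN, LMN

giving chain groups C_0 ≅ Z^10, C_1 ≅ Z^30, C_2 ≅ Z^20.

The boundary map ∂_1: C_1 → C_0 is given by ∂[p,q] = [q] − [p].
The 10×30 boundary matrix has rank 9 and Smith normal form diag(1,1,1,1,1,1,1,1,1).

∂_2: C_2 → C_1 acts by ∂[p,q,r] = [q,r] − [p,r] + [p,q]. For instance
  ∂ADF = DF − AF + AD,
  ∂BDL = DL − BL + BD.
The 30×20 boundary matrix has rank 20 and Smith normal form diag(1,1,1,1,1,1,1,1,1,1,1,1,1,1,1,1,1,1,1,2).

Now H_k = ker ∂_k / im ∂_{k+1}, so:

  H_0: rank C_0 − rank ∂_1 = 10 − 9 = 1, and the invariant factors of ∂_1 are all 1, so H_0 ≅ Z.
  H_1: rank ker ∂_1 − rank ∂_2 = (30 − 9) − 20 = 1, and ∂_2 has invariant factor 2 > 1, so H_1 ≅ Z ⊕ Z_2.
  H_2: rank ker ∂_2 − rank ∂_3 = (20 − 20) − 0 = 0, and there is no ∂_3, so H_2 ≅ 0.

As a check, the Euler characteristic is 10 − 30 + 20 = 0, which agrees with 1 − 1 + 0 = 0.

H_0 = Z,  H_1 = Z ⊕ Z_2,  H_2 = 0.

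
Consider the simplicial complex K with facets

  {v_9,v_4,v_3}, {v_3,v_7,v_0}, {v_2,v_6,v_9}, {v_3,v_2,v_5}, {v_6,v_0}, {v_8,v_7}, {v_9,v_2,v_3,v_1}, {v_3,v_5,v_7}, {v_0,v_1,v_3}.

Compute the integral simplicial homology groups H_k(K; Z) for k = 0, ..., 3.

Fix the vertex order v_0 < v_1 < v_2 < v_3 < v_4 < v_5 < v_6 < v_7 < v_8 < v_9 and write every simplex with vertices in increasing order. Then dim K = 3 and the simplices of K are:

  0-simplices (10): [v_0], [v_1], [v_2], [v_3], [v_4], [v_5], [v_6], [v_7], [v_8], [v_9]
  1-simplices (19): (19 of them)
  2-simplices (10): [v_0,v_1,v_3], [v_0,v_3,v_7], [v_1,v_2,v_3], [v_1,v_2,v_9], [v_1,v_3,v_9], [v_2,v_3,v_5], [v_2,v_3,v_9], [v_2,v_6,v_9], [v_3,v_4,v_9], [v_3,v_5,v_7]
  3-simplices (1): [v_1,v_2,v_3,v_9]

so the chain groups are C_0 ≅ Z^10, C_1 ≅ Z^19, C_2 ≅ Z^10, C_3 ≅ Z^1.

∂_1: C_1 → C_0 sends each edge [p,q] (with p < q) to q − p. For instance
  ∂[v_0,v_7] = [v_7] − [v_0].
This gives a 10×19 integer matrix of rank 9; reducing to Smith normal form yields diagonal entries (1,1,1,1,1,1,1,1,1).

∂_2: C_2 → C_1 acts by ∂[p,q,r] = [q,r] − [p,r] + [p,q]. For instance
  ∂[v_1,v_2,v_9] = [v_2,v_9] − [v_1,v_9] + [v_1,v_2],
  ∂[v_0,v_1,v_3] = [v_1,v_3] − [v_0,v_3] + [v_0,v_1].
This gives a 19×10 integer matrix of rank 9; reducing to Smith normal form yields diagonal entries (1,1,1,1,1,1,1,1,1).

∂_3: C_3 → C_2 sends each 3-simplex σ to the alternating sum Σ_i (−1)^i (σ with its i-th vertex removed). For instance
  ∂[v_1,v_2,v_3,v_9] = [v_2,v_3,v_9] − [v_1,v_3,v_9] + [v_1,v_2,v_9] − [v_1,v_2,v_3].
This gives a 10×1 integer matrix of rank 1; reducing to Smith normal form yields diagonal entries (1).

Now H_k = ker ∂_k / im ∂_{k+1}, so:

  H_0: rank C_0 − rank ∂_1 = 10 − 9 = 1, and the invariant factors of ∂_1 are all 1, so H_0 ≅ Z.
  H_1: rank ker ∂_1 − rank ∂_2 = (19 − 9) − 9 = 1, and the invariant factors of ∂_2 are all 1, so H_1 ≅ Z.
  H_2: rank ker ∂_2 − rank ∂_3 = (10 − 9) − 1 = 0, and the invariant factors of ∂_3 are all 1, so H_2 ≅ 0.
  H_3: rank ker ∂_3 − rank ∂_4 = (1 − 1) − 0 = 0, and there is no ∂_4, so H_3 ≅ 0.

As a check, the Euler characteristic is 10 − 19 + 10 − 1 = 0, which agrees with 1 − 1 + 0 − 0 = 0.

H_0 = Z,  H_1 = Z,  H_2 = 0,  H_3 = 0.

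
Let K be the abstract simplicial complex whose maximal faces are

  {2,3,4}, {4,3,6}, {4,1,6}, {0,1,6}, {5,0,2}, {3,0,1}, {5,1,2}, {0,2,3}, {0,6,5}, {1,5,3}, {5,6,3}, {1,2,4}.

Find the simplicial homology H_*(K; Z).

H_0 ≅ Z,  H_1 ≅ Z_2,  H_2 = 0.

Fix the vertex order 0 < 1 < 2 < 3 < 4 < 5 < 6 and write every simplex with vertices in increasing order. Then dim K = 2 and the simplices of K are:

  0-simplices (7): [0], [1], [2], [3], [4], [5], [6]
  1-simplices (18): [0,1], [0,2], [0,3], [0,5], [0,6], [1,2], [1,3], [1,4], [1,5], [1,6], [2,3], [2,4], [2,5], [3,4], [3,5], [3,6], [4,6], [5,6]
  2-simplices (12): [0,1,3], [0,1,6], [0,2,3], [0,2,5], [0,5,6], [1,2,4], [1,2,5], [1,3,5], [1,4,6], [2,3,4], [3,4,6], [3,5,6]

Hence C_0 ≅ Z^7, C_1 ≅ Z^18, C_2 ≅ Z^12.

Boundary ∂_1: C_1 → C_0 is given by ∂[p,q] = [q] − [p].
The resulting 7×18 matrix has rank 6, and its Smith normal form has invariant factors (1,1,1,1,1,1).

The boundary map ∂_2: C_2 → C_1 acts by ∂[p,q,r] = [q,r] − [p,r] + [p,q]. For instance
  ∂[0,2,3] = [2,3] − [0,3] + [0,2],
  ∂[1,4,6] = [4,6] − [1,6] + [1,4].
The resulting 18×12 matrix has rank 12, and its Smith normal form has invariant factors (1,1,1,1,1,1,1,1,1,1,1,2).

Now H_k = ker ∂_k / im ∂_{k+1}, so:

  H_0: rank C_0 − rank ∂_1 = 7 − 6 = 1, and the invariant factors of ∂_1 are all 1, so H_0 ≅ Z.
  H_1: rank ker ∂_1 − rank ∂_2 = (18 − 6) − 12 = 0, and ∂_2 has invariant factor 2 > 1, so H_1 ≅ Z_2.
  H_2: rank ker ∂_2 − rank ∂_3 = (12 − 12) − 0 = 0, and there is no ∂_3, so H_2 ≅ 0.

As a check, the Euler characteristic is 7 − 18 + 12 = 1, which agrees with 1 − 0 + 0 = 1.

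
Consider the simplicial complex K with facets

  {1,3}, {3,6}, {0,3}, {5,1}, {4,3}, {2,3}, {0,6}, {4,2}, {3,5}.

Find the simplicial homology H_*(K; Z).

H_0 ≅ Z,  H_1 ≅ Z^3.

Fix the vertex order 0 < 1 < 2 < 3 < 4 < 5 < 6 and write every simplex with vertices in increasing order. Then dim K = 1 and the simplices of K are:

  0-simplices (7): [0], [1], [2], [3], [4], [5], [6]
  1-simplices (9): [0,3], [0,6], [1,3], [1,5], [2,3], [2,4], [3,4], [3,5], [3,6]

so the chain groups are C_0 ≅ Z^7, C_1 ≅ Z^9.

The boundary map ∂_1: C_1 → C_0 sends each edge [p,q] (with p < q) to q − p.
The 7×9 boundary matrix has rank 6 and Smith normal form diag(1,1,1,1,1,1).

Computing H_k = (kernel of ∂_k) / (image of ∂_{k+1}):

  H_0: rank C_0 − rank ∂_1 = 7 − 6 = 1, and the invariant factors of ∂_1 are all 1, so H_0 = Z.
  H_1: rank ker ∂_1 − rank ∂_2 = (9 − 6) − 0 = 3, and there is no ∂_2, so H_1 = Z^3.

(K is a triangulation of a wedge of 3 circles.)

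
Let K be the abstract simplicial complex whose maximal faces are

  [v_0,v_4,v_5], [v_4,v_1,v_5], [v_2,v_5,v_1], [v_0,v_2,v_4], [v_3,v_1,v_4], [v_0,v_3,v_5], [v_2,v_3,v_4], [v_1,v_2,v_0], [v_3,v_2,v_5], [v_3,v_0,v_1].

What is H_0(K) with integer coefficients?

Order the vertices as v_0 < v_1 < v_2 < v_3 < v_4 < v_5. Listing each simplex with vertices in this order, K has dimension 2 with simplices:

  0-simplices (6): [v_0], [v_1], [v_2], [v_3], [v_4], [v_5]
  1-simplices (15): (15 of them)
  2-simplices (10): [v_0,v_1,v_2], [v_0,v_1,v_3], [v_0,v_2,v_4], [v_0,v_3,v_5], [v_0,v_4,v_5], [v_1,v_2,v_5], [v_1,v_3,v_4], [v_1,v_4,v_5], [v_2,v_3,v_4], [v_2,v_3,v_5]

so the chain groups are C_0 ≅ Z^6, C_1 ≅ Z^15, C_2 ≅ Z^10.

The boundary map ∂_1: C_1 → C_0 maps an edge to its endpoints' difference, ∂[p,q] = q − p. For instance
  ∂[v_0,v_5] = [v_5] − [v_0].
As a 6×15 matrix over Z this has rank 5, with invariant factors (1,1,1,1,1).

The boundary map ∂_2: C_2 → C_1 maps a triangle to the signed sum of its edges. For instance
  ∂[v_2,v_3,v_5] = [v_3,v_5] − [v_2,v_5] + [v_2,v_3],
  ∂[v_0,v_3,v_5] = [v_3,v_5] − [v_0,v_5] + [v_0,v_3].
As a 15×10 matrix over Z this has rank 10, with invariant factors (1,1,1,1,1,1,1,1,1,2).

From H_k ≅ ker(∂_k) / im(∂_{k+1}) we obtain:

  H_0: rank C_0 − rank ∂_1 = 6 − 5 = 1, and the invariant factors of ∂_1 are all 1, so H_0 = Z.

H_0 ≅ Z.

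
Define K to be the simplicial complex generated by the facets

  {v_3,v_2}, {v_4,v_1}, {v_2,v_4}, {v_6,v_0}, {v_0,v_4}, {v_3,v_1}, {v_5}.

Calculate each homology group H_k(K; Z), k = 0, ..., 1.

H_0 = Z^2,  H_1 = Z.

We work with the vertex ordering v_0 < v_1 < v_2 < v_3 < v_4 < v_5 < v_6. The simplices of K, each written with vertices in increasing order, are:

  0-simplices (7): [v_0], [v_1], [v_2], [v_3], [v_4], [v_5], [v_6]
  1-simplices (6): [v_0,v_4], [v_0,v_6], [v_1,v_3], [v_1,v_4], [v_2,v_3], [v_2,v_4]

Hence C_0 ≅ Z^7, C_1 ≅ Z^6.

The boundary map ∂_1: C_1 → C_0 sends each edge [p,q] (with p < q) to q − p.
The resulting 7×6 matrix has rank 5, and its Smith normal form has invariant factors (1,1,1,1,1).

From H_k ≅ ker(∂_k) / im(∂_{k+1}) we obtain:

  H_0: rank C_0 − rank ∂_1 = 7 − 5 = 2, and the invariant factors of ∂_1 are all 1, so H_0 = Z^2.
  H_1: rank ker ∂_1 − rank ∂_2 = (6 − 5) − 0 = 1, and there is no ∂_2, so H_1 = Z.

As a check, the Euler characteristic is 7 − 6 = 1, which agrees with 2 − 1 = 1.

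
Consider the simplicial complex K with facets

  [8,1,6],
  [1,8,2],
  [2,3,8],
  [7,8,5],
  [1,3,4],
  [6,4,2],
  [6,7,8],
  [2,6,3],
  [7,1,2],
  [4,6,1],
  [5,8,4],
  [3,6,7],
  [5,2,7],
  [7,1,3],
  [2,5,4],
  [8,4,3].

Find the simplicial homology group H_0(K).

H_0 = Z.

Take the total order 1 < 2 < 3 < 4 < 5 < 6 < 7 < 8 on the vertex set. Then K (dimension 2) consists of the simplices:

  0-simplices (8): [1], [2], [3], [4], [5], [6], [7], [8]
  1-simplices (24): (24 of them)
  2-simplices (16): [1,2,7], [1,2,8], [1,3,4], [1,3,7], [1,4,6], [1,6,8], [2,3,6], [2,3,8], [2,4,5], [2,4,6], [2,5,7], [3,4,8], [3,6,7], [4,5,8], [5,7,8], [6,7,8]

giving chain groups C_0 ≅ Z^8, C_1 ≅ Z^24, C_2 ≅ Z^16.

∂_1: C_1 → C_0 is given by ∂[p,q] = [q] − [p].
The 8×24 boundary matrix has rank 7 and Smith normal form diag(1,1,1,1,1,1,1).

The boundary map ∂_2: C_2 → C_1 acts by ∂[p,q,r] = [q,r] − [p,r] + [p,q]. For instance
  ∂[3,6,7] = [6,7] − [3,7] + [3,6],
  ∂[1,2,7] = [2,7] − [1,7] + [1,2].
The 24×16 boundary matrix has rank 15 and Smith normal form diag(1,1,1,1,1,1,1,1,1,1,1,1,1,1,1).

Computing H_k = (kernel of ∂_k) / (image of ∂_{k+1}):

  H_0: rank C_0 − rank ∂_1 = 8 − 7 = 1, and the invariant factors of ∂_1 are all 1, so H_0 ≅ Z.

(K is a triangulation of the torus T^2.)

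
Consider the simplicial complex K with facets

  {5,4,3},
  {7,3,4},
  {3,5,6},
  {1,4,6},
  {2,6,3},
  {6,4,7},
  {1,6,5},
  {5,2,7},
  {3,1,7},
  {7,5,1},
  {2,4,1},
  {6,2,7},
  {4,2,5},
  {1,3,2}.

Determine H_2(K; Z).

Take the total order 1 < 2 < 3 < 4 < 5 < 6 < 7 on the vertex set. Then K (dimension 2) consists of the simplices:

  0-simplices (7): [1], [2], [3], [4], [5], [6], [7]
  1-simplices (21): [1,2], [1,3], [1,4], [1,5], [1,6], [1,7], [2,3], [2,4], [2,5], [2,6], [2,7], [3,4], [3,5], [3,6], [3,7], [4,5], [4,6], [4,7], [5,6], [5,7], [6,7]
  2-simplices (14): [1,2,3], [1,2,4], [1,3,7], [1,4,6], [1,5,6], [1,5,7], [2,3,6], [2,4,5], [2,5,7], [2,6,7], [3,4,5], [3,4,7], [3,5,6], [4,6,7]

so the chain groups are C_0 ≅ Z^7, C_1 ≅ Z^21, C_2 ≅ Z^14.

∂_1: C_1 → C_0 maps an edge to its endpoints' difference, ∂[p,q] = q − p.
This gives a 7×21 integer matrix of rank 6; reducing to Smith normal form yields diagonal entries (1,1,1,1,1,1).

The boundary map ∂_2: C_2 → C_1 acts by ∂[p,q,r] = [q,r] − [p,r] + [p,q]. For instance
  ∂[1,5,7] = [5,7] − [1,7] + [1,5],
  ∂[1,5,6] = [5,6] − [1,6] + [1,5].
The 21×14 boundary matrix has rank 13 and Smith normal form diag(1,1,1,1,1,1,1,1,1,1,1,1,1).

Now H_k = ker ∂_k / im ∂_{k+1}, so:

  H_2: rank ker ∂_2 − rank ∂_3 = (14 − 13) − 0 = 1, and there is no ∂_3, so H_2 ≅ Z.

H_2 = Z.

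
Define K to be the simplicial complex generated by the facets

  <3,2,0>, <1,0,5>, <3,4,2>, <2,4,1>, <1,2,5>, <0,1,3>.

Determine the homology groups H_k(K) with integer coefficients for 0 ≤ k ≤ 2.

H_0 ≅ Z,  H_1 ≅ Z,  H_2 = 0.

We work with the vertex ordering 0 < 1 < 2 < 3 < 4 < 5. The simplices of K, each written with vertices in increasing order, are:

  0-simplices (6): [0], [1], [2], [3], [4], [5]
  1-simplices (12): [0,1], [0,2], [0,3], [0,5], [1,2], [1,3], [1,4], [1,5], [2,3], [2,4], [2,5], [3,4]
  2-simplices (6): [0,1,3], [0,1,5], [0,2,3], [1,2,4], [1,2,5], [2,3,4]

so the chain groups are C_0 ≅ Z^6, C_1 ≅ Z^12, C_2 ≅ Z^6.

The boundary map ∂_1: C_1 → C_0 maps an edge to its endpoints' difference, ∂[p,q] = q − p. For instance
  ∂[1,5] = [5] − [1].
The 6×12 boundary matrix has rank 5 and Smith normal form diag(1,1,1,1,1).

∂_2: C_2 → C_1 maps a triangle to the signed sum of its edges. For instance
  ∂[2,3,4] = [3,4] − [2,4] + [2,3],
  ∂[1,2,4] = [2,4] − [1,4] + [1,2].
This gives a 12×6 integer matrix of rank 6; reducing to Smith normal form yields diagonal entries (1,1,1,1,1,1).

Now H_k = ker ∂_k / im ∂_{k+1}, so:

  H_0: rank C_0 − rank ∂_1 = 6 − 5 = 1, and the invariant factors of ∂_1 are all 1, so H_0 ≅ Z.
  H_1: rank ker ∂_1 − rank ∂_2 = (12 − 5) − 6 = 1, and the invariant factors of ∂_2 are all 1, so H_1 ≅ Z.
  H_2: rank ker ∂_2 − rank ∂_3 = (6 − 6) − 0 = 0, and there is no ∂_3, so H_2 ≅ 0.

As a check, the Euler characteristic is 6 − 12 + 6 = 0, which agrees with 1 − 1 + 0 = 0.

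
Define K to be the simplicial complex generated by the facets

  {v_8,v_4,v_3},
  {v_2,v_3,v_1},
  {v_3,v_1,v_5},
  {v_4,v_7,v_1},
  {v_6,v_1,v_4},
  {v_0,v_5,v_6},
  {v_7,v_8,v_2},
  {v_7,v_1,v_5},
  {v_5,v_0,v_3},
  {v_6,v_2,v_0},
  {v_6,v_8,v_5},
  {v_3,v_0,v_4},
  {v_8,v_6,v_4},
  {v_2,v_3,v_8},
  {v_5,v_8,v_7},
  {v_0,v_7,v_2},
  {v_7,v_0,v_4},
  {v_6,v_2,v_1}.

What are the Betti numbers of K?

K has 9 vertices, 27 edges, 18 triangles.
rank ∂_0 = 0, rank ∂_1 = 8 ⇒ b_0 = 9 − 0 − 8 = 1; all invariant factors of ∂_1 are 1 so no torsion. So H_0 ≅ Z.
rank ∂_1 = 8, rank ∂_2 = 17 ⇒ b_1 = 27 − 8 − 17 = 2; all invariant factors of ∂_2 are 1 so no torsion. So H_1 ≅ Z^2.
rank ∂_2 = 17, rank ∂_3 = 0 ⇒ b_2 = 18 − 17 − 0 = 1. So H_2 ≅ Z.

b_0 = 1, b_1 = 2, b_2 = 1.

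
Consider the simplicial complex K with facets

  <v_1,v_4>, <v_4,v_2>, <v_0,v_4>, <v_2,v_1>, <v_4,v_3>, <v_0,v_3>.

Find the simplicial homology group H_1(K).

H_1 = Z^2.

Take the total order v_0 < v_1 < v_2 < v_3 < v_4 on the vertex set. Then K (dimension 1) consists of the simplices:

  0-simplices (5): [v_0], [v_1], [v_2], [v_3], [v_4]
  1-simplices (6): [v_0,v_3], [v_0,v_4], [v_1,v_2], [v_1,v_4], [v_2,v_4], [v_3,v_4]

giving chain groups C_0 ≅ Z^5, C_1 ≅ Z^6.

The boundary map ∂_1: C_1 → C_0 maps an edge to its endpoints' difference, ∂[p,q] = q − p.
As a 5×6 matrix over Z this has rank 4, with invariant factors (1,1,1,1).

Reading off H_k = ker ∂_k / im ∂_{k+1}:

  H_1: rank ker ∂_1 − rank ∂_2 = (6 − 4) − 0 = 2, and there is no ∂_2, so H_1 = Z^2.

(K is a triangulation of a wedge of 2 circles.)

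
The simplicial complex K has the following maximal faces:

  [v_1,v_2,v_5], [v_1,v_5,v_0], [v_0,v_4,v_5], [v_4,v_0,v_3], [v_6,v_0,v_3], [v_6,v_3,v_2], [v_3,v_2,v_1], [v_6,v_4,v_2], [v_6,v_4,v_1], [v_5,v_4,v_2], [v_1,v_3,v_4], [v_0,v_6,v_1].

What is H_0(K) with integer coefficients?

H_0 = Z.

Order the vertices as v_0 < v_1 < v_2 < v_3 < v_4 < v_5 < v_6. Listing each simplex with vertices in this order, K has dimension 2 with simplices:

  0-simplices (7): [v_0], [v_1], [v_2], [v_3], [v_4], [v_5], [v_6]
  1-simplices (18): (18 of them)
  2-simplices (12): (12 of them)

Hence C_0 ≅ Z^7, C_1 ≅ Z^18, C_2 ≅ Z^12.

∂_1: C_1 → C_0 sends each edge [p,q] (with p < q) to q − p. For instance
  ∂[v_1,v_4] = [v_4] − [v_1].
The 7×18 boundary matrix has rank 6 and Smith normal form diag(1,1,1,1,1,1).

∂_2: C_2 → C_1 sends each 2-simplex [p,q,r] to [q,r] − [p,r] + [p,q]. For instance
  ∂[v_0,v_3,v_6] = [v_3,v_6] − [v_0,v_6] + [v_0,v_3],
  ∂[v_2,v_3,v_6] = [v_3,v_6] − [v_2,v_6] + [v_2,v_3].
The resulting 18×12 matrix has rank 12, and its Smith normal form has invariant factors (1,1,1,1,1,1,1,1,1,1,1,2).

Computing H_k = (kernel of ∂_k) / (image of ∂_{k+1}):

  H_0: rank C_0 − rank ∂_1 = 7 − 6 = 1, and the invariant factors of ∂_1 are all 1, so H_0 ≅ Z.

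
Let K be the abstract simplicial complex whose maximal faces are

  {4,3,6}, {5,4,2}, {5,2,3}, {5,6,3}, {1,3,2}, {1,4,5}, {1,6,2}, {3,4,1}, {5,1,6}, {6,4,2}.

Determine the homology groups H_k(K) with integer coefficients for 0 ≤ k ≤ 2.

Take the total order 1 < 2 < 3 < 4 < 5 < 6 on the vertex set. Then K (dimension 2) consists of the simplices:

  0-simplices (6): [1], [2], [3], [4], [5], [6]
  1-simplices (15): [1,2], [1,3], [1,4], [1,5], [1,6], [2,3], [2,4], [2,5], [2,6], [3,4], [3,5], [3,6], [4,5], [4,6], [5,6]
  2-simplices (10): [1,2,3], [1,2,6], [1,3,4], [1,4,5], [1,5,6], [2,3,5], [2,4,5], [2,4,6], [3,4,6], [3,5,6]

so the chain groups are C_0 ≅ Z^6, C_1 ≅ Z^15, C_2 ≅ Z^10.

Boundary ∂_1: C_1 → C_0 sends each edge [p,q] (with p < q) to q − p.
As a 6×15 matrix over Z this has rank 5, with invariant factors (1,1,1,1,1).

∂_2: C_2 → C_1 maps a triangle to the signed sum of its edges. For instance
  ∂[3,5,6] = [5,6] − [3,6] + [3,5],
  ∂[1,5,6] = [5,6] − [1,6] + [1,5].
The 15×10 boundary matrix has rank 10 and Smith normal form diag(1,1,1,1,1,1,1,1,1,2).

From H_k ≅ ker(∂_k) / im(∂_{k+1}) we obtain:

  H_0: rank C_0 − rank ∂_1 = 6 − 5 = 1, and the invariant factors of ∂_1 are all 1, so H_0 ≅ Z.
  H_1: rank ker ∂_1 − rank ∂_2 = (15 − 5) − 10 = 0, and ∂_2 has invariant factor 2 > 1, so H_1 ≅ Z/2.
  H_2: rank ker ∂_2 − rank ∂_3 = (10 − 10) − 0 = 0, and there is no ∂_3, so H_2 ≅ 0.

(K is a triangulation of the real projective plane RP^2.)

H_0 ≅ Z,  H_1 ≅ Z/2,  H_2 = 0.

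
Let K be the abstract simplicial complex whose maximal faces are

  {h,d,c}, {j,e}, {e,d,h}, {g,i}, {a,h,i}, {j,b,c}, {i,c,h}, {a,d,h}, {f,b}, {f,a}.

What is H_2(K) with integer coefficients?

Take the total order a < b < c < d < e < f < g < h < i < j on the vertex set. Then K (dimension 2) consists of the simplices:

  0-simplices (10): a, b, c, d, e, f, g, h, i, j
  1-simplices (17): ad, af, ah, ai, bc, bf, bj, cd, ch, ci, cj, de, dh, eh, ej, gi, hi
  2-simplices (6): adh, ahi, bcj, cdh, chi, deh

Hence C_0 ≅ Z^10, C_1 ≅ Z^17, C_2 ≅ Z^6.

The boundary map ∂_1: C_1 → C_0 maps an edge to its endpoints' difference, ∂[p,q] = q − p. For instance
  ∂ai = i − a.
As a 10×17 matrix over Z this has rank 9, with invariant factors (1,1,1,1,1,1,1,1,1).

The boundary map ∂_2: C_2 → C_1 maps a triangle to the signed sum of its edges. For instance
  ∂ahi = hi − ai + ah,
  ∂chi = hi − ci + ch.
As a 17×6 matrix over Z this has rank 6, with invariant factors (1,1,1,1,1,1).

Computing H_k = (kernel of ∂_k) / (image of ∂_{k+1}):

  H_2: rank ker ∂_2 − rank ∂_3 = (6 − 6) − 0 = 0, and there is no ∂_3, so H_2 ≅ 0.

H_2 = 0.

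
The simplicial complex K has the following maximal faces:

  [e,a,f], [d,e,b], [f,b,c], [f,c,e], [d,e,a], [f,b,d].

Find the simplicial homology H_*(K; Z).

H_0 ≅ Z,  H_1 ≅ Z,  H_2 = 0.

K has 6 vertices, 12 edges, 6 triangles.
rank ∂_0 = 0, rank ∂_1 = 5 ⇒ b_0 = 6 − 0 − 5 = 1; all invariant factors of ∂_1 are 1 so no torsion. So H_0 = Z.
rank ∂_1 = 5, rank ∂_2 = 6 ⇒ b_1 = 12 − 5 − 6 = 1; all invariant factors of ∂_2 are 1 so no torsion. So H_1 = Z.
rank ∂_2 = 6, rank ∂_3 = 0 ⇒ b_2 = 6 − 6 − 0 = 0. So H_2 = 0.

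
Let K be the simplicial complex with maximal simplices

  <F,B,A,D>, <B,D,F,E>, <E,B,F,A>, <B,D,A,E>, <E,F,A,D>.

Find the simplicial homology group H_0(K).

H_0 = Z.

K has 5 vertices, 10 edges, 10 triangles, 5 3-simplices.
rank ∂_0 = 0, rank ∂_1 = 4 ⇒ b_0 = 5 − 0 − 4 = 1; all invariant factors of ∂_1 are 1 so no torsion. So H_0 = Z.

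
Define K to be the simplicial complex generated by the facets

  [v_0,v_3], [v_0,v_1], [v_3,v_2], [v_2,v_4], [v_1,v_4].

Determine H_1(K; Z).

H_1 = Z.

K has 5 vertices, 5 edges.
rank ∂_1 = 4, rank ∂_2 = 0 ⇒ b_1 = 5 − 4 − 0 = 1. So H_1 ≅ Z.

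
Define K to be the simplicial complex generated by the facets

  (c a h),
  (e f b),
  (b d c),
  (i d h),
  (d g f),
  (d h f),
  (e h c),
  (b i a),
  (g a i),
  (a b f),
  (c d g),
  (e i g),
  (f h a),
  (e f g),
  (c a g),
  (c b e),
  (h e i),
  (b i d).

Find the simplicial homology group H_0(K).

K has 9 vertices, 27 edges, 18 triangles.
rank ∂_0 = 0, rank ∂_1 = 8 ⇒ b_0 = 9 − 0 − 8 = 1; all invariant factors of ∂_1 are 1 so no torsion. So H_0 = Z.

H_0 ≅ Z.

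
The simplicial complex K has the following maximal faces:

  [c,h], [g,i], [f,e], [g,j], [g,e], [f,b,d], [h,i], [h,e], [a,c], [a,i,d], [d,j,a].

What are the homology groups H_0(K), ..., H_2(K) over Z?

H_0 = Z,  H_1 = Z^4,  H_2 = 0.

Take the total order a < b < c < d < e < f < g < h < i < j on the vertex set. Then K (dimension 2) consists of the simplices:

  0-simplices (10): a, b, c, d, e, f, g, h, i, j
  1-simplices (16): ac, ad, ai, aj, bd, bf, ch, df, di, dj, ef, eg, eh, gi, gj, hi
  2-simplices (3): adi, adj, bdf

giving chain groups C_0 ≅ Z^10, C_1 ≅ Z^16, C_2 ≅ Z^3.

Boundary ∂_1: C_1 → C_0 is given by ∂[p,q] = [q] − [p]. For instance
  ∂bd = d − b.
As a 10×16 matrix over Z this has rank 9, with invariant factors (1,1,1,1,1,1,1,1,1).

∂_2: C_2 → C_1 acts by ∂[p,q,r] = [q,r] − [p,r] + [p,q]. For instance
  ∂bdf = df − bf + bd,
  ∂adj = dj − aj + ad.
The 16×3 boundary matrix has rank 3 and Smith normal form diag(1,1,1).

From H_k ≅ ker(∂_k) / im(∂_{k+1}) we obtain:

  H_0: rank C_0 − rank ∂_1 = 10 − 9 = 1, and the invariant factors of ∂_1 are all 1, so H_0 = Z.
  H_1: rank ker ∂_1 − rank ∂_2 = (16 − 9) − 3 = 4, and the invariant factors of ∂_2 are all 1, so H_1 = Z^4.
  H_2: rank ker ∂_2 − rank ∂_3 = (3 − 3) − 0 = 0, and there is no ∂_3, so H_2 = 0.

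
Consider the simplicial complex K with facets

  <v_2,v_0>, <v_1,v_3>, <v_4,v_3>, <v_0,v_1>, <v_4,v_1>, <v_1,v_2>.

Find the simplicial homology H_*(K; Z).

H_0 = Z,  H_1 = Z^2.

We work with the vertex ordering v_0 < v_1 < v_2 < v_3 < v_4. The simplices of K, each written with vertices in increasing order, are:

  0-simplices (5): [v_0], [v_1], [v_2], [v_3], [v_4]
  1-simplices (6): [v_0,v_1], [v_0,v_2], [v_1,v_2], [v_1,v_3], [v_1,v_4], [v_3,v_4]

so the chain groups are C_0 ≅ Z^5, C_1 ≅ Z^6.

The boundary map ∂_1: C_1 → C_0 maps an edge to its endpoints' difference, ∂[p,q] = q − p.
As a 5×6 matrix over Z this has rank 4, with invariant factors (1,1,1,1).

Now H_k = ker ∂_k / im ∂_{k+1}, so:

  H_0: rank C_0 − rank ∂_1 = 5 − 4 = 1, and the invariant factors of ∂_1 are all 1, so H_0 = Z.
  H_1: rank ker ∂_1 − rank ∂_2 = (6 − 4) − 0 = 2, and there is no ∂_2, so H_1 = Z^2.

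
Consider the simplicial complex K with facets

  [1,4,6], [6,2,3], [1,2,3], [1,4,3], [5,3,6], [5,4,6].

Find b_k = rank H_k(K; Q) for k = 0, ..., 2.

b_0 = 1, b_1 = 1, b_2 = 0.

We work with the vertex ordering 1 < 2 < 3 < 4 < 5 < 6. The simplices of K, each written with vertices in increasing order, are:

  0-simplices (6): [1], [2], [3], [4], [5], [6]
  1-simplices (12): [1,2], [1,3], [1,4], [1,6], [2,3], [2,6], [3,4], [3,5], [3,6], [4,5], [4,6], [5,6]
  2-simplices (6): [1,2,3], [1,3,4], [1,4,6], [2,3,6], [3,5,6], [4,5,6]

giving chain groups C_0 ≅ Z^6, C_1 ≅ Z^12, C_2 ≅ Z^6.

Boundary ∂_1: C_1 → C_0 maps an edge to its endpoints' difference, ∂[p,q] = q − p. For instance
  ∂[2,6] = [6] − [2].
As a 6×12 matrix over Z this has rank 5, with invariant factors (1,1,1,1,1).

∂_2: C_2 → C_1 sends each 2-simplex [p,q,r] to [q,r] − [p,r] + [p,q]. For instance
  ∂[3,5,6] = [5,6] − [3,6] + [3,5],
  ∂[1,3,4] = [3,4] − [1,4] + [1,3].
The resulting 12×6 matrix has rank 6, and its Smith normal form has invariant factors (1,1,1,1,1,1).

Now H_k = ker ∂_k / im ∂_{k+1}, so:

  H_0: rank C_0 − rank ∂_1 = 6 − 5 = 1, and the invariant factors of ∂_1 are all 1, so H_0 ≅ Z.
  H_1: rank ker ∂_1 − rank ∂_2 = (12 − 5) − 6 = 1, and the invariant factors of ∂_2 are all 1, so H_1 ≅ Z.
  H_2: rank ker ∂_2 − rank ∂_3 = (6 − 6) − 0 = 0, and there is no ∂_3, so H_2 ≅ 0.

As a check, the Euler characteristic is 6 − 12 + 6 = 0, which agrees with 1 − 1 + 0 = 0.

Hence the Betti numbers are b_0 = 1, b_1 = 1, b_2 = 0.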